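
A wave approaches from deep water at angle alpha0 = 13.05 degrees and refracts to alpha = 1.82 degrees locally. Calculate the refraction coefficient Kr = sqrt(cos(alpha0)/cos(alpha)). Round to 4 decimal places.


Kr = sqrt(cos(alpha0) / cos(alpha))
cos(13.05) = 0.974173
cos(1.82) = 0.999496
Kr = sqrt(0.974173 / 0.999496)
Kr = sqrt(0.974665)
Kr = 0.9873

0.9873


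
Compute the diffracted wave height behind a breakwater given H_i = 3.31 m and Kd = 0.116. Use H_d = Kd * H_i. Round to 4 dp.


H_d = Kd * H_i
H_d = 0.116 * 3.31
H_d = 0.3840 m

0.3840


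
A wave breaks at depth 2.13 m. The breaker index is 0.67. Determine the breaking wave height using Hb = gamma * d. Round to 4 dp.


Hb = gamma * d
Hb = 0.67 * 2.13
Hb = 1.4271 m

1.4271


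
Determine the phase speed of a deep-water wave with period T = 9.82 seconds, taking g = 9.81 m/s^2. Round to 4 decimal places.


We use the deep-water celerity formula:
C = g * T / (2 * pi)
C = 9.81 * 9.82 / (2 * 3.14159...)
C = 96.334200 / 6.283185
C = 15.3321 m/s

15.3321


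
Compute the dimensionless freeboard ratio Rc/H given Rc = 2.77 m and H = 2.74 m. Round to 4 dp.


Relative freeboard = Rc / H
= 2.77 / 2.74
= 1.0109

1.0109


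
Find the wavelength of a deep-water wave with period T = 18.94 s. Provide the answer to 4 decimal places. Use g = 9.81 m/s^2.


L0 = g * T^2 / (2 * pi)
L0 = 9.81 * 18.94^2 / (2 * pi)
L0 = 9.81 * 358.7236 / 6.28319
L0 = 3519.0785 / 6.28319
L0 = 560.0787 m

560.0787


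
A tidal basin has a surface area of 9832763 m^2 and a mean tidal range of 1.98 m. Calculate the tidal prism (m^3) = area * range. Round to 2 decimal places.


Tidal prism = Area * Tidal range
P = 9832763 * 1.98
P = 19468870.74 m^3

19468870.74


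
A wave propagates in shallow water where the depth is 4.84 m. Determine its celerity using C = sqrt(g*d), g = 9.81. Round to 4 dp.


Using the shallow-water approximation:
C = sqrt(g * d) = sqrt(9.81 * 4.84)
C = sqrt(47.4804)
C = 6.8906 m/s

6.8906


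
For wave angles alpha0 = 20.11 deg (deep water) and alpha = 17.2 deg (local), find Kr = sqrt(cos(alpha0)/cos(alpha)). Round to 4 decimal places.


Kr = sqrt(cos(alpha0) / cos(alpha))
cos(20.11) = 0.939034
cos(17.2) = 0.955278
Kr = sqrt(0.939034 / 0.955278)
Kr = sqrt(0.982995)
Kr = 0.9915

0.9915


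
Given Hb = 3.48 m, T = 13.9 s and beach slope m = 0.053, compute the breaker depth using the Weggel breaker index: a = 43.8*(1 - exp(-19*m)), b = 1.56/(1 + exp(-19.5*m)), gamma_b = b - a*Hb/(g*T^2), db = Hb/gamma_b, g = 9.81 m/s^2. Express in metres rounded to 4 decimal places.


a = 43.8 * (1 - exp(-19 * m))
exp(-19 * 0.053) = exp(-1.0070) = 0.365313
a = 43.8 * (1 - 0.365313) = 27.799278
b = 1.56 / (1 + exp(-19.5 * m))
exp(-19.5 * 0.053) = exp(-1.0335) = 0.355760
b = 1.56 / (1 + 0.355760) = 1.150646
Hb / (g * T^2) = 3.48 / (9.81 * 13.9^2) = 3.48 / 1895.3901 = 0.00183603
gamma_b = b - a * Hb/(g*T^2) = 1.150646 - 27.799278 * 0.00183603 = 1.099606
db = Hb / gamma_b = 3.48 / 1.099606
db = 3.1648 m

3.1648


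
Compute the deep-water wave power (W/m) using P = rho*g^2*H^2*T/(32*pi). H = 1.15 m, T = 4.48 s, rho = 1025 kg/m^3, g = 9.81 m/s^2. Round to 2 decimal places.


P = rho * g^2 * H^2 * T / (32 * pi)
P = 1025 * 9.81^2 * 1.15^2 * 4.48 / (32 * pi)
P = 1025 * 96.2361 * 1.3225 * 4.48 / 100.53096
P = 5813.47 W/m

5813.47


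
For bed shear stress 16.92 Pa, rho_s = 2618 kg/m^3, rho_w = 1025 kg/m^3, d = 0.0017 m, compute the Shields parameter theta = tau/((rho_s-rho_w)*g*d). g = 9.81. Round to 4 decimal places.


theta = tau / ((rho_s - rho_w) * g * d)
rho_s - rho_w = 2618 - 1025 = 1593
Denominator = 1593 * 9.81 * 0.0017 = 26.566461
theta = 16.92 / 26.566461
theta = 0.6369

0.6369


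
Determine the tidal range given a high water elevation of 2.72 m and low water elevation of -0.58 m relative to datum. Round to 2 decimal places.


Tidal range = High water - Low water
Tidal range = 2.72 - (-0.58)
Tidal range = 3.30 m

3.30


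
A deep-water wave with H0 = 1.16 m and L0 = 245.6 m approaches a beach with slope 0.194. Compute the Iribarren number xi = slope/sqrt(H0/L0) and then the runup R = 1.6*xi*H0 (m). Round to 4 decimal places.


xi = slope / sqrt(H0/L0)
H0/L0 = 1.16/245.6 = 0.004723
sqrt(0.004723) = 0.068725
xi = 0.194 / 0.068725 = 2.822844
R = 1.6 * xi * H0 = 1.6 * 2.822844 * 1.16
R = 5.2392 m

5.2392


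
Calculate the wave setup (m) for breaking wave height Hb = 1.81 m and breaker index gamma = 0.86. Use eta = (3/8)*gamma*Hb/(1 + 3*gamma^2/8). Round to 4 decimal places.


eta = (3/8) * gamma * Hb / (1 + 3*gamma^2/8)
Numerator = (3/8) * 0.86 * 1.81 = 0.583725
Denominator = 1 + 3*0.86^2/8 = 1 + 0.277350 = 1.277350
eta = 0.583725 / 1.277350
eta = 0.4570 m

0.4570


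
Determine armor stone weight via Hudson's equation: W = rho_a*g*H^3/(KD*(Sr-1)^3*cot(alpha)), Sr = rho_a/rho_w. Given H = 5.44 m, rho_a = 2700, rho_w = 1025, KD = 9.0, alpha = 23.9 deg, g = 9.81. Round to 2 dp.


Sr = rho_a / rho_w = 2700 / 1025 = 2.634146
(Sr - 1) = 1.634146
(Sr - 1)^3 = 4.363880
cot(23.9) = 1 / tan(23.9) = 1 / 0.443139 = 2.256628
Numerator = 2700 * 9.81 * 5.44^3 = 4264120.5166
Denominator = 9.0 * 4.363880 * 2.256628 = 88.628902
W = 4264120.5166 / 88.628902
W = 48112.08 N

48112.08


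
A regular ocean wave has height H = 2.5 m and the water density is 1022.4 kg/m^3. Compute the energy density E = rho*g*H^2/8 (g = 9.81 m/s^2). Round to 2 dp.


E = (1/8) * rho * g * H^2
E = (1/8) * 1022.4 * 9.81 * 2.5^2
E = 0.125 * 1022.4 * 9.81 * 6.2500
E = 7835.74 J/m^2

7835.74


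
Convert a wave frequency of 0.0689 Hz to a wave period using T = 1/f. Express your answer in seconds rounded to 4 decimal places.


T = 1 / f
T = 1 / 0.0689
T = 14.5138 s

14.5138


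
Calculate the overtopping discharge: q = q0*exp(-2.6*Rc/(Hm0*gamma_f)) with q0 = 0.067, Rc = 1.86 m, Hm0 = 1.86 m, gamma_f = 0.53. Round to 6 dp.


q = q0 * exp(-2.6 * Rc / (Hm0 * gamma_f))
Exponent = -2.6 * 1.86 / (1.86 * 0.53)
= -2.6 * 1.86 / 0.9858
= -4.905660
exp(-4.905660) = 0.007405
q = 0.067 * 0.007405
q = 0.000496 m^3/s/m

0.000496


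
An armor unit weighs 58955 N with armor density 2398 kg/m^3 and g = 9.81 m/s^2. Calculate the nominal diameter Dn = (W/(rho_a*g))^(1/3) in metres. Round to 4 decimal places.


V = W / (rho_a * g)
V = 58955 / (2398 * 9.81)
V = 58955 / 23524.38
V = 2.506123 m^3
Dn = V^(1/3) = 2.506123^(1/3)
Dn = 1.3583 m

1.3583


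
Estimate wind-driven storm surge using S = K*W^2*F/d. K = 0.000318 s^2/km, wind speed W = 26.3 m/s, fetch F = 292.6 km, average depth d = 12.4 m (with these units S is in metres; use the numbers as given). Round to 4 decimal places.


S = K * W^2 * F / d
W^2 = 26.3^2 = 691.69
S = 0.000318 * 691.69 * 292.6 / 12.4
Numerator = 0.000318 * 691.69 * 292.6 = 64.359541
S = 64.359541 / 12.4 = 5.1903 m

5.1903


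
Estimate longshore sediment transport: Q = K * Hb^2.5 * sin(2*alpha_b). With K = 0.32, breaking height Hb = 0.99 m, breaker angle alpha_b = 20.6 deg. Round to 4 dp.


Q = K * Hb^2.5 * sin(2 * alpha_b)
Hb^2.5 = 0.99^2.5 = 0.975187
sin(2 * 20.6) = sin(41.2) = 0.658689
Q = 0.32 * 0.975187 * 0.658689
Q = 0.2056 m^3/s

0.2056


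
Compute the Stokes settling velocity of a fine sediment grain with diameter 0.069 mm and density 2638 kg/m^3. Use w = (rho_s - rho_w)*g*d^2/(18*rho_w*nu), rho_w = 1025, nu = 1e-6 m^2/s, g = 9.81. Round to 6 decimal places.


w = (rho_s - rho_w) * g * d^2 / (18 * rho_w * nu)
d = 0.069 mm = 0.000069 m
rho_s - rho_w = 2638 - 1025 = 1613
Numerator = 1613 * 9.81 * (0.000069)^2 = 0.000075335826
Denominator = 18 * 1025 * 1e-6 = 0.018450
w = 0.004083 m/s

0.004083


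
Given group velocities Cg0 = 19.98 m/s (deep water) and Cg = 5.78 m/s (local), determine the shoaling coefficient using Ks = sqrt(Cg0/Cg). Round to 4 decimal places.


Ks = sqrt(Cg0 / Cg)
Ks = sqrt(19.98 / 5.78)
Ks = sqrt(3.4567)
Ks = 1.8592

1.8592


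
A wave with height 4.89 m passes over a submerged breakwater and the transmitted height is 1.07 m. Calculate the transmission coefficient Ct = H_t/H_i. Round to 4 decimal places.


Ct = H_t / H_i
Ct = 1.07 / 4.89
Ct = 0.2188

0.2188


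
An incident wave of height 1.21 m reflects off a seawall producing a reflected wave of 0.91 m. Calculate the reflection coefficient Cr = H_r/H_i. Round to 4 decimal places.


Cr = H_r / H_i
Cr = 0.91 / 1.21
Cr = 0.7521

0.7521


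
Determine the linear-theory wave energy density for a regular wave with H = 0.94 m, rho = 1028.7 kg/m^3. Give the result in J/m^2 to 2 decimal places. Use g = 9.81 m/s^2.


E = (1/8) * rho * g * H^2
E = (1/8) * 1028.7 * 9.81 * 0.94^2
E = 0.125 * 1028.7 * 9.81 * 0.8836
E = 1114.61 J/m^2

1114.61


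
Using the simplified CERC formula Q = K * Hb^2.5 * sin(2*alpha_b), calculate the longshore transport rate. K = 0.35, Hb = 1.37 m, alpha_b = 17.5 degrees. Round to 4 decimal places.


Q = K * Hb^2.5 * sin(2 * alpha_b)
Hb^2.5 = 1.37^2.5 = 2.196855
sin(2 * 17.5) = sin(35.0) = 0.573576
Q = 0.35 * 2.196855 * 0.573576
Q = 0.4410 m^3/s

0.4410


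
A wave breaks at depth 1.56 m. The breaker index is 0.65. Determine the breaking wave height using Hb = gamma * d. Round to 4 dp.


Hb = gamma * d
Hb = 0.65 * 1.56
Hb = 1.0140 m

1.0140


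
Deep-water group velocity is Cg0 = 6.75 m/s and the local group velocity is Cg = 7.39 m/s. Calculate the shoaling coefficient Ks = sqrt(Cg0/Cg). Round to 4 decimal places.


Ks = sqrt(Cg0 / Cg)
Ks = sqrt(6.75 / 7.39)
Ks = sqrt(0.9134)
Ks = 0.9557

0.9557


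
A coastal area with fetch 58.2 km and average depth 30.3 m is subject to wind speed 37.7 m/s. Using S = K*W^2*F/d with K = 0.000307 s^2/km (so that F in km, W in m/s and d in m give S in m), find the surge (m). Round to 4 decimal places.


S = K * W^2 * F / d
W^2 = 37.7^2 = 1421.29
S = 0.000307 * 1421.29 * 58.2 / 30.3
Numerator = 0.000307 * 1421.29 * 58.2 = 25.394757
S = 25.394757 / 30.3 = 0.8381 m

0.8381


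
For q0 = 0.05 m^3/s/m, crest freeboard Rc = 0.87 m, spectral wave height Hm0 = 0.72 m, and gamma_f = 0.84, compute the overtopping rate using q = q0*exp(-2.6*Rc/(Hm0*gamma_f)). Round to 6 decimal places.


q = q0 * exp(-2.6 * Rc / (Hm0 * gamma_f))
Exponent = -2.6 * 0.87 / (0.72 * 0.84)
= -2.6 * 0.87 / 0.6048
= -3.740079
exp(-3.740079) = 0.023752
q = 0.05 * 0.023752
q = 0.001188 m^3/s/m

0.001188


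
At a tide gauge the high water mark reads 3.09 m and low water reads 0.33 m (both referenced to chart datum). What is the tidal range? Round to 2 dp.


Tidal range = High water - Low water
Tidal range = 3.09 - (0.33)
Tidal range = 2.76 m

2.76


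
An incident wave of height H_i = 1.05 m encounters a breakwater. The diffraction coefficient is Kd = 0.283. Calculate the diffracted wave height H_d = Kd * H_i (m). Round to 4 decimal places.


H_d = Kd * H_i
H_d = 0.283 * 1.05
H_d = 0.2972 m

0.2972


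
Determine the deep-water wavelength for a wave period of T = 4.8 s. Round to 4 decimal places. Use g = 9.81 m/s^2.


L0 = g * T^2 / (2 * pi)
L0 = 9.81 * 4.8^2 / (2 * pi)
L0 = 9.81 * 23.0400 / 6.28319
L0 = 226.0224 / 6.28319
L0 = 35.9726 m

35.9726


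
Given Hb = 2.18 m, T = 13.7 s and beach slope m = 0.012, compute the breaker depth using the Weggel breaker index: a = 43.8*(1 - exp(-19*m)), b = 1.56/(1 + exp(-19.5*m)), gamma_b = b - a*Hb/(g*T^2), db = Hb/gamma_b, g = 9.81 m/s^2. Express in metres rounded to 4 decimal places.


a = 43.8 * (1 - exp(-19 * m))
exp(-19 * 0.012) = exp(-0.2280) = 0.796124
a = 43.8 * (1 - 0.796124) = 8.929757
b = 1.56 / (1 + exp(-19.5 * m))
exp(-19.5 * 0.012) = exp(-0.2340) = 0.791362
b = 1.56 / (1 + 0.791362) = 0.870846
Hb / (g * T^2) = 2.18 / (9.81 * 13.7^2) = 2.18 / 1841.2389 = 0.00118399
gamma_b = b - a * Hb/(g*T^2) = 0.870846 - 8.929757 * 0.00118399 = 0.860273
db = Hb / gamma_b = 2.18 / 0.860273
db = 2.5341 m

2.5341


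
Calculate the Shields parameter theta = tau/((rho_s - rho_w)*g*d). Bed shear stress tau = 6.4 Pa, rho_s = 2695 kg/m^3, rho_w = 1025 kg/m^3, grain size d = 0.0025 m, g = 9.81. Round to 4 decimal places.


theta = tau / ((rho_s - rho_w) * g * d)
rho_s - rho_w = 2695 - 1025 = 1670
Denominator = 1670 * 9.81 * 0.0025 = 40.956750
theta = 6.4 / 40.956750
theta = 0.1563

0.1563


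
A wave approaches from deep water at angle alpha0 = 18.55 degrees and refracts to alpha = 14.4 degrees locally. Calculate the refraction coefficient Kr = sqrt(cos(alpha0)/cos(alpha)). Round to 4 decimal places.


Kr = sqrt(cos(alpha0) / cos(alpha))
cos(18.55) = 0.948046
cos(14.4) = 0.968583
Kr = sqrt(0.948046 / 0.968583)
Kr = sqrt(0.978797)
Kr = 0.9893

0.9893


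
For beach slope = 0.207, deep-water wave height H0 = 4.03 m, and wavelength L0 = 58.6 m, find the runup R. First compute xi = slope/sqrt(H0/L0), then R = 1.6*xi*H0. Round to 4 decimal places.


xi = slope / sqrt(H0/L0)
H0/L0 = 4.03/58.6 = 0.068771
sqrt(0.068771) = 0.262243
xi = 0.207 / 0.262243 = 0.789345
R = 1.6 * xi * H0 = 1.6 * 0.789345 * 4.03
R = 5.0897 m

5.0897


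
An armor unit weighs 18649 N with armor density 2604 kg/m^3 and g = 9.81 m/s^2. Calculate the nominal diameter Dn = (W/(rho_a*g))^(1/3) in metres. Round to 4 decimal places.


V = W / (rho_a * g)
V = 18649 / (2604 * 9.81)
V = 18649 / 25545.24
V = 0.730038 m^3
Dn = V^(1/3) = 0.730038^(1/3)
Dn = 0.9004 m

0.9004


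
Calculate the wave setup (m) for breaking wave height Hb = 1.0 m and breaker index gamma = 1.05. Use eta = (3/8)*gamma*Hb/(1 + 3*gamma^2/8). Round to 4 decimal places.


eta = (3/8) * gamma * Hb / (1 + 3*gamma^2/8)
Numerator = (3/8) * 1.05 * 1.0 = 0.393750
Denominator = 1 + 3*1.05^2/8 = 1 + 0.413438 = 1.413438
eta = 0.393750 / 1.413438
eta = 0.2786 m

0.2786


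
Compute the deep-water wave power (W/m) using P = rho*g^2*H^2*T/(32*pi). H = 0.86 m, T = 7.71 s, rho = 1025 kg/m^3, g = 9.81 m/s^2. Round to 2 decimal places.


P = rho * g^2 * H^2 * T / (32 * pi)
P = 1025 * 9.81^2 * 0.86^2 * 7.71 / (32 * pi)
P = 1025 * 96.2361 * 0.7396 * 7.71 / 100.53096
P = 5595.17 W/m

5595.17


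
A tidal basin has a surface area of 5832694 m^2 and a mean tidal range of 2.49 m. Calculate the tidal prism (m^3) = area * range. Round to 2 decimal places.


Tidal prism = Area * Tidal range
P = 5832694 * 2.49
P = 14523408.06 m^3

14523408.06


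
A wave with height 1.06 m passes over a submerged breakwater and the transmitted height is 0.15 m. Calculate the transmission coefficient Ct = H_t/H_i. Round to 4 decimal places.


Ct = H_t / H_i
Ct = 0.15 / 1.06
Ct = 0.1415

0.1415


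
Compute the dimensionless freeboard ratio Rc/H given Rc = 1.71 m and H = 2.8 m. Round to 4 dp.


Relative freeboard = Rc / H
= 1.71 / 2.8
= 0.6107

0.6107


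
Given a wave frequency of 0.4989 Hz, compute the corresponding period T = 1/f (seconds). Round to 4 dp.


T = 1 / f
T = 1 / 0.4989
T = 2.0044 s

2.0044


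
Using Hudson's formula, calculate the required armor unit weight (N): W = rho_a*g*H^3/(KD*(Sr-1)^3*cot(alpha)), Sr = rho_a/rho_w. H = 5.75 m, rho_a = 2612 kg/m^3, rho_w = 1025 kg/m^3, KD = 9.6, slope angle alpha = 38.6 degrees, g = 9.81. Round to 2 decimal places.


Sr = rho_a / rho_w = 2612 / 1025 = 2.548293
(Sr - 1) = 1.548293
(Sr - 1)^3 = 3.711583
cot(38.6) = 1 / tan(38.6) = 1 / 0.798290 = 1.252678
Numerator = 2612 * 9.81 * 5.75^3 = 4871309.3944
Denominator = 9.6 * 3.711583 * 1.252678 = 44.634430
W = 4871309.3944 / 44.634430
W = 109137.93 N

109137.93


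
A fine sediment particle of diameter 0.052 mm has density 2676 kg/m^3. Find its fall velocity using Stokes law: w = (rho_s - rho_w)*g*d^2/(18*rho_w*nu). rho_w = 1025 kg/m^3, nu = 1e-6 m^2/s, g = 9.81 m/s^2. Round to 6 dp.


w = (rho_s - rho_w) * g * d^2 / (18 * rho_w * nu)
d = 0.052 mm = 0.000052 m
rho_s - rho_w = 2676 - 1025 = 1651
Numerator = 1651 * 9.81 * (0.000052)^2 = 0.000043794822
Denominator = 18 * 1025 * 1e-6 = 0.018450
w = 0.002374 m/s

0.002374


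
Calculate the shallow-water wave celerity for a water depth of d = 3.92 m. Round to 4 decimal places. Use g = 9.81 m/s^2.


Using the shallow-water approximation:
C = sqrt(g * d) = sqrt(9.81 * 3.92)
C = sqrt(38.4552)
C = 6.2012 m/s

6.2012


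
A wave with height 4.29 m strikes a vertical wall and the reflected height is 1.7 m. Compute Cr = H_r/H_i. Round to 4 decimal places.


Cr = H_r / H_i
Cr = 1.7 / 4.29
Cr = 0.3963

0.3963


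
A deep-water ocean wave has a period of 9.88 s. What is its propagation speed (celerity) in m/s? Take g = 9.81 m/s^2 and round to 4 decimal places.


We use the deep-water celerity formula:
C = g * T / (2 * pi)
C = 9.81 * 9.88 / (2 * 3.14159...)
C = 96.922800 / 6.283185
C = 15.4257 m/s

15.4257


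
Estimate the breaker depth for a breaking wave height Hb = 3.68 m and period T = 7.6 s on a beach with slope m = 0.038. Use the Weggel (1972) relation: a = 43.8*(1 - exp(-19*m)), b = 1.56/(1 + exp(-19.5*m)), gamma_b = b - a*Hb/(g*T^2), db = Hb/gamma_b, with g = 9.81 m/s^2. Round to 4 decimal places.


a = 43.8 * (1 - exp(-19 * m))
exp(-19 * 0.038) = exp(-0.7220) = 0.485780
a = 43.8 * (1 - 0.485780) = 22.522848
b = 1.56 / (1 + exp(-19.5 * m))
exp(-19.5 * 0.038) = exp(-0.7410) = 0.476637
b = 1.56 / (1 + 0.476637) = 1.056455
Hb / (g * T^2) = 3.68 / (9.81 * 7.6^2) = 3.68 / 566.6256 = 0.00649459
gamma_b = b - a * Hb/(g*T^2) = 1.056455 - 22.522848 * 0.00649459 = 0.910178
db = Hb / gamma_b = 3.68 / 0.910178
db = 4.0432 m

4.0432


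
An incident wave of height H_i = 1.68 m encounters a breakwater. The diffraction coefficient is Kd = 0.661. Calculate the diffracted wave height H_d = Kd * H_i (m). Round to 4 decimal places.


H_d = Kd * H_i
H_d = 0.661 * 1.68
H_d = 1.1105 m

1.1105


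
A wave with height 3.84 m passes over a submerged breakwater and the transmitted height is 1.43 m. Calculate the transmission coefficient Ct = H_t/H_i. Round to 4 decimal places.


Ct = H_t / H_i
Ct = 1.43 / 3.84
Ct = 0.3724

0.3724


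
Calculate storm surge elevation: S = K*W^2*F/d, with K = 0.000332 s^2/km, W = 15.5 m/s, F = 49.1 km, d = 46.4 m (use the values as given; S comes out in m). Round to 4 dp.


S = K * W^2 * F / d
W^2 = 15.5^2 = 240.25
S = 0.000332 * 240.25 * 49.1 / 46.4
Numerator = 0.000332 * 240.25 * 49.1 = 3.916363
S = 3.916363 / 46.4 = 0.0844 m

0.0844


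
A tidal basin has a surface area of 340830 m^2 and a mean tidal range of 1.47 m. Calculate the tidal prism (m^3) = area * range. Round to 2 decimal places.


Tidal prism = Area * Tidal range
P = 340830 * 1.47
P = 501020.10 m^3

501020.10


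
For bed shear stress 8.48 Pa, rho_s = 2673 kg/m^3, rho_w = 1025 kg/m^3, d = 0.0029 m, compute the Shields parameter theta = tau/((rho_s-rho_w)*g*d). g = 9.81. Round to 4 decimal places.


theta = tau / ((rho_s - rho_w) * g * d)
rho_s - rho_w = 2673 - 1025 = 1648
Denominator = 1648 * 9.81 * 0.0029 = 46.883952
theta = 8.48 / 46.883952
theta = 0.1809

0.1809


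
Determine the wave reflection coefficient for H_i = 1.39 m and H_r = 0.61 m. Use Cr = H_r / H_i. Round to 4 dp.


Cr = H_r / H_i
Cr = 0.61 / 1.39
Cr = 0.4388

0.4388


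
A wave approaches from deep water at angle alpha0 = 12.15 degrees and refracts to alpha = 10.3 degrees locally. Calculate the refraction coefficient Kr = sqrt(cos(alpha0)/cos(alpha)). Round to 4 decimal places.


Kr = sqrt(cos(alpha0) / cos(alpha))
cos(12.15) = 0.977600
cos(10.3) = 0.983885
Kr = sqrt(0.977600 / 0.983885)
Kr = sqrt(0.993612)
Kr = 0.9968

0.9968


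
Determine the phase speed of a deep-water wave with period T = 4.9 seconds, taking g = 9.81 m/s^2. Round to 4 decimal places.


We use the deep-water celerity formula:
C = g * T / (2 * pi)
C = 9.81 * 4.9 / (2 * 3.14159...)
C = 48.069000 / 6.283185
C = 7.6504 m/s

7.6504


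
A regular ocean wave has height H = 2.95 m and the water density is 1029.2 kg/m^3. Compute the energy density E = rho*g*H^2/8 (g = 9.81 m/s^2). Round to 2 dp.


E = (1/8) * rho * g * H^2
E = (1/8) * 1029.2 * 9.81 * 2.95^2
E = 0.125 * 1029.2 * 9.81 * 8.7025
E = 10983.05 J/m^2

10983.05


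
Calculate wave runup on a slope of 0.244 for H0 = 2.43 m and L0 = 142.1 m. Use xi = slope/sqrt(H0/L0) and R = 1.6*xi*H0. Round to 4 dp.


xi = slope / sqrt(H0/L0)
H0/L0 = 2.43/142.1 = 0.017101
sqrt(0.017101) = 0.130769
xi = 0.244 / 0.130769 = 1.865880
R = 1.6 * xi * H0 = 1.6 * 1.865880 * 2.43
R = 7.2545 m

7.2545


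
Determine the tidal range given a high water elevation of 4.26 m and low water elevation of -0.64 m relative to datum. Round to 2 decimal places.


Tidal range = High water - Low water
Tidal range = 4.26 - (-0.64)
Tidal range = 4.90 m

4.90


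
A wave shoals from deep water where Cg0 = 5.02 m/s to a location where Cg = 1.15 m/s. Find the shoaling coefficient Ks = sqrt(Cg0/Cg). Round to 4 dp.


Ks = sqrt(Cg0 / Cg)
Ks = sqrt(5.02 / 1.15)
Ks = sqrt(4.3652)
Ks = 2.0893

2.0893


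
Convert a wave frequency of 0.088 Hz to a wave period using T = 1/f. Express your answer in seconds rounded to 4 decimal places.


T = 1 / f
T = 1 / 0.088
T = 11.3636 s

11.3636


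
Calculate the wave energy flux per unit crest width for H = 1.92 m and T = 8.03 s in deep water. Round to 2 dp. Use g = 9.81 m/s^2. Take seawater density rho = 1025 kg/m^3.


P = rho * g^2 * H^2 * T / (32 * pi)
P = 1025 * 9.81^2 * 1.92^2 * 8.03 / (32 * pi)
P = 1025 * 96.2361 * 3.6864 * 8.03 / 100.53096
P = 29045.58 W/m

29045.58


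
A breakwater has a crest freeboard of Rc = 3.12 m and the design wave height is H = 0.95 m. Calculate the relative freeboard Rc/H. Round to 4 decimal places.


Relative freeboard = Rc / H
= 3.12 / 0.95
= 3.2842

3.2842


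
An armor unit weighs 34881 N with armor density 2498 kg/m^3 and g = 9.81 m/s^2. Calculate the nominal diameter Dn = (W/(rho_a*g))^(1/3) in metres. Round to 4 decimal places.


V = W / (rho_a * g)
V = 34881 / (2498 * 9.81)
V = 34881 / 24505.38
V = 1.423402 m^3
Dn = V^(1/3) = 1.423402^(1/3)
Dn = 1.1249 m

1.1249


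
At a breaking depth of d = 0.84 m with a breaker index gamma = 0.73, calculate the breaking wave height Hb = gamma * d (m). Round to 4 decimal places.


Hb = gamma * d
Hb = 0.73 * 0.84
Hb = 0.6132 m

0.6132


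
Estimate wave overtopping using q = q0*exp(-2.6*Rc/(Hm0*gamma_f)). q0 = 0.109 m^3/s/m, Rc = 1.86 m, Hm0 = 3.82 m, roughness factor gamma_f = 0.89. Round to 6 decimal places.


q = q0 * exp(-2.6 * Rc / (Hm0 * gamma_f))
Exponent = -2.6 * 1.86 / (3.82 * 0.89)
= -2.6 * 1.86 / 3.3998
= -1.422437
exp(-1.422437) = 0.241126
q = 0.109 * 0.241126
q = 0.026283 m^3/s/m

0.026283


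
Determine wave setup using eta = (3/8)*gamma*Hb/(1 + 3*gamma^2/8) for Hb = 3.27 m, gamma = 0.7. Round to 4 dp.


eta = (3/8) * gamma * Hb / (1 + 3*gamma^2/8)
Numerator = (3/8) * 0.7 * 3.27 = 0.858375
Denominator = 1 + 3*0.7^2/8 = 1 + 0.183750 = 1.183750
eta = 0.858375 / 1.183750
eta = 0.7251 m

0.7251


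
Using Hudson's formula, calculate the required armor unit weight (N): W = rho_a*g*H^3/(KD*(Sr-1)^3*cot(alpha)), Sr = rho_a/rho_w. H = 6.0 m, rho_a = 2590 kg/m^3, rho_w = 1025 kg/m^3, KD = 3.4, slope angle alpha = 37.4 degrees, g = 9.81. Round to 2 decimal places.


Sr = rho_a / rho_w = 2590 / 1025 = 2.526829
(Sr - 1) = 1.526829
(Sr - 1)^3 = 3.559356
cot(37.4) = 1 / tan(37.4) = 1 / 0.764558 = 1.307946
Numerator = 2590 * 9.81 * 6.0^3 = 5488106.4000
Denominator = 3.4 * 3.559356 * 1.307946 = 15.828511
W = 5488106.4000 / 15.828511
W = 346722.85 N

346722.85


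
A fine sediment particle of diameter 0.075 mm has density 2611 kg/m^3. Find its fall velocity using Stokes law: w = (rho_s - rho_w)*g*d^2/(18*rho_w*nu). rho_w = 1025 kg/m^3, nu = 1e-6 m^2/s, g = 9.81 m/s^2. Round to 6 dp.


w = (rho_s - rho_w) * g * d^2 / (18 * rho_w * nu)
d = 0.075 mm = 0.000075 m
rho_s - rho_w = 2611 - 1025 = 1586
Numerator = 1586 * 9.81 * (0.000075)^2 = 0.000087517462
Denominator = 18 * 1025 * 1e-6 = 0.018450
w = 0.004743 m/s

0.004743


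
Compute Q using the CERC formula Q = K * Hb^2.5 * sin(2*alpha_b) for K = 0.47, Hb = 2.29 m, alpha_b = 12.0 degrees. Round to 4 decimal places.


Q = K * Hb^2.5 * sin(2 * alpha_b)
Hb^2.5 = 2.29^2.5 = 7.935763
sin(2 * 12.0) = sin(24.0) = 0.406737
Q = 0.47 * 7.935763 * 0.406737
Q = 1.5170 m^3/s

1.5170


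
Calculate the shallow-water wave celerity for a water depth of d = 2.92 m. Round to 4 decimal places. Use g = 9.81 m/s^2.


Using the shallow-water approximation:
C = sqrt(g * d) = sqrt(9.81 * 2.92)
C = sqrt(28.6452)
C = 5.3521 m/s

5.3521


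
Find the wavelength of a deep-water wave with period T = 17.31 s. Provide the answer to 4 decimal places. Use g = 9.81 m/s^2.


L0 = g * T^2 / (2 * pi)
L0 = 9.81 * 17.31^2 / (2 * pi)
L0 = 9.81 * 299.6361 / 6.28319
L0 = 2939.4301 / 6.28319
L0 = 467.8248 m

467.8248


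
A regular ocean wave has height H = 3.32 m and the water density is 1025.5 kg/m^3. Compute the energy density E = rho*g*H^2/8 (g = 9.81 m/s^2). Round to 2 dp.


E = (1/8) * rho * g * H^2
E = (1/8) * 1025.5 * 9.81 * 3.32^2
E = 0.125 * 1025.5 * 9.81 * 11.0224
E = 13860.88 J/m^2

13860.88


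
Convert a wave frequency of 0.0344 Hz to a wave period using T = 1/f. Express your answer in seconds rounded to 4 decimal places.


T = 1 / f
T = 1 / 0.0344
T = 29.0698 s

29.0698


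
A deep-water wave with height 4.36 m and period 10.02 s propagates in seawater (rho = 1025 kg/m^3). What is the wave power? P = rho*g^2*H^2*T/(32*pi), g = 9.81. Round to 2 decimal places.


P = rho * g^2 * H^2 * T / (32 * pi)
P = 1025 * 9.81^2 * 4.36^2 * 10.02 / (32 * pi)
P = 1025 * 96.2361 * 19.0096 * 10.02 / 100.53096
P = 186897.17 W/m

186897.17


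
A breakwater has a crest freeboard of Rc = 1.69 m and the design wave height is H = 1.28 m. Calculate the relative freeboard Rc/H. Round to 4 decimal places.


Relative freeboard = Rc / H
= 1.69 / 1.28
= 1.3203

1.3203


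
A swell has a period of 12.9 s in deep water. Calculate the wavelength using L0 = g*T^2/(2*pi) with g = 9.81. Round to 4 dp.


L0 = g * T^2 / (2 * pi)
L0 = 9.81 * 12.9^2 / (2 * pi)
L0 = 9.81 * 166.4100 / 6.28319
L0 = 1632.4821 / 6.28319
L0 = 259.8176 m

259.8176


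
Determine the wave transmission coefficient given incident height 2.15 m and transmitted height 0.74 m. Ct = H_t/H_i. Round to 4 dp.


Ct = H_t / H_i
Ct = 0.74 / 2.15
Ct = 0.3442

0.3442


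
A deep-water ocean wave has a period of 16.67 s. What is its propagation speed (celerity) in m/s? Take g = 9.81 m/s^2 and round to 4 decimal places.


We use the deep-water celerity formula:
C = g * T / (2 * pi)
C = 9.81 * 16.67 / (2 * 3.14159...)
C = 163.532700 / 6.283185
C = 26.0270 m/s

26.0270


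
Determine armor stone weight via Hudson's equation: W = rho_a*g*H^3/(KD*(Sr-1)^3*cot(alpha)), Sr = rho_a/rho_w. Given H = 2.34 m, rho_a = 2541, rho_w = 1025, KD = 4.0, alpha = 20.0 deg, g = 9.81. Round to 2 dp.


Sr = rho_a / rho_w = 2541 / 1025 = 2.479024
(Sr - 1) = 1.479024
(Sr - 1)^3 = 3.235385
cot(20.0) = 1 / tan(20.0) = 1 / 0.363970 = 2.747477
Numerator = 2541 * 9.81 * 2.34^3 = 319389.9487
Denominator = 4.0 * 3.235385 * 2.747477 = 35.556592
W = 319389.9487 / 35.556592
W = 8982.58 N

8982.58


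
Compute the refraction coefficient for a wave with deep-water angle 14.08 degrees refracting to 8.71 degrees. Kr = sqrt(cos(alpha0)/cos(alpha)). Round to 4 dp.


Kr = sqrt(cos(alpha0) / cos(alpha))
cos(14.08) = 0.969957
cos(8.71) = 0.988467
Kr = sqrt(0.969957 / 0.988467)
Kr = sqrt(0.981274)
Kr = 0.9906

0.9906


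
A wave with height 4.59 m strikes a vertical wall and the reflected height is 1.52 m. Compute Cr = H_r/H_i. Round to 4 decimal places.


Cr = H_r / H_i
Cr = 1.52 / 4.59
Cr = 0.3312

0.3312


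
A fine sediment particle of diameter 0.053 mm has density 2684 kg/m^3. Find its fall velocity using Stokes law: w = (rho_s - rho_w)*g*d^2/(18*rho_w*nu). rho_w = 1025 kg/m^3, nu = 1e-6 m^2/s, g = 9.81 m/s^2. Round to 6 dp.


w = (rho_s - rho_w) * g * d^2 / (18 * rho_w * nu)
d = 0.053 mm = 0.000053 m
rho_s - rho_w = 2684 - 1025 = 1659
Numerator = 1659 * 9.81 * (0.000053)^2 = 0.000045715885
Denominator = 18 * 1025 * 1e-6 = 0.018450
w = 0.002478 m/s

0.002478


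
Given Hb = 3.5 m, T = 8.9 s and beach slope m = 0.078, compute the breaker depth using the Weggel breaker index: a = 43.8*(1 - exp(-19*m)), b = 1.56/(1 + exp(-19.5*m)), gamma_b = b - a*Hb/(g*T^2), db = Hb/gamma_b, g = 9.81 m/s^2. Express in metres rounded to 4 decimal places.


a = 43.8 * (1 - exp(-19 * m))
exp(-19 * 0.078) = exp(-1.4820) = 0.227183
a = 43.8 * (1 - 0.227183) = 33.849390
b = 1.56 / (1 + exp(-19.5 * m))
exp(-19.5 * 0.078) = exp(-1.5210) = 0.218493
b = 1.56 / (1 + 0.218493) = 1.280270
Hb / (g * T^2) = 3.5 / (9.81 * 8.9^2) = 3.5 / 777.0501 = 0.00450421
gamma_b = b - a * Hb/(g*T^2) = 1.280270 - 33.849390 * 0.00450421 = 1.127805
db = Hb / gamma_b = 3.5 / 1.127805
db = 3.1034 m

3.1034


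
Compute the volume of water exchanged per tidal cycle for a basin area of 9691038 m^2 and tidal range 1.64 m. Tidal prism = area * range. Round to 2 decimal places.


Tidal prism = Area * Tidal range
P = 9691038 * 1.64
P = 15893302.32 m^3

15893302.32


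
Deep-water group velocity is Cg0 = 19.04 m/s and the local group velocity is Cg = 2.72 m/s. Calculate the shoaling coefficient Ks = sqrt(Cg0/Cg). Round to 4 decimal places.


Ks = sqrt(Cg0 / Cg)
Ks = sqrt(19.04 / 2.72)
Ks = sqrt(7.0000)
Ks = 2.6458

2.6458


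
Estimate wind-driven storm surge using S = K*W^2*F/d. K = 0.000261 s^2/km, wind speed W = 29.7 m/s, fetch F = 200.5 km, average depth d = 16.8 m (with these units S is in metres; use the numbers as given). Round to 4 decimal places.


S = K * W^2 * F / d
W^2 = 29.7^2 = 882.09
S = 0.000261 * 882.09 * 200.5 / 16.8
Numerator = 0.000261 * 882.09 * 200.5 = 46.160211
S = 46.160211 / 16.8 = 2.7476 m

2.7476


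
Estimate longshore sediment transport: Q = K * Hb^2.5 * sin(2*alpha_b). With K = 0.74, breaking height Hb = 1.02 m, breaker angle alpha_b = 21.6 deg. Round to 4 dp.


Q = K * Hb^2.5 * sin(2 * alpha_b)
Hb^2.5 = 1.02^2.5 = 1.050752
sin(2 * 21.6) = sin(43.2) = 0.684547
Q = 0.74 * 1.050752 * 0.684547
Q = 0.5323 m^3/s

0.5323


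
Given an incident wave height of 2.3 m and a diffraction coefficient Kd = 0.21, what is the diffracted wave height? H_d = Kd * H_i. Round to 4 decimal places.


H_d = Kd * H_i
H_d = 0.21 * 2.3
H_d = 0.4830 m

0.4830


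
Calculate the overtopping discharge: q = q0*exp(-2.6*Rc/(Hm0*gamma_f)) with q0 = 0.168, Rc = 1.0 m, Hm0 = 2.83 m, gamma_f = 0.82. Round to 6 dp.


q = q0 * exp(-2.6 * Rc / (Hm0 * gamma_f))
Exponent = -2.6 * 1.0 / (2.83 * 0.82)
= -2.6 * 1.0 / 2.3206
= -1.120400
exp(-1.120400) = 0.326149
q = 0.168 * 0.326149
q = 0.054793 m^3/s/m

0.054793


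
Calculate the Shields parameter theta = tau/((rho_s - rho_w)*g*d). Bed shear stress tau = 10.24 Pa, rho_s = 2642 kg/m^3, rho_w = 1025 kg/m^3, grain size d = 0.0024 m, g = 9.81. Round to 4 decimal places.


theta = tau / ((rho_s - rho_w) * g * d)
rho_s - rho_w = 2642 - 1025 = 1617
Denominator = 1617 * 9.81 * 0.0024 = 38.070648
theta = 10.24 / 38.070648
theta = 0.2690

0.2690


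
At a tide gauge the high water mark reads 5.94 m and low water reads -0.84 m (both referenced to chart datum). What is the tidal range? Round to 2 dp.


Tidal range = High water - Low water
Tidal range = 5.94 - (-0.84)
Tidal range = 6.78 m

6.78


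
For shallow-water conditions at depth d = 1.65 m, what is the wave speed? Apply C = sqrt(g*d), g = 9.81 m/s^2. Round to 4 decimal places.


Using the shallow-water approximation:
C = sqrt(g * d) = sqrt(9.81 * 1.65)
C = sqrt(16.1865)
C = 4.0232 m/s

4.0232


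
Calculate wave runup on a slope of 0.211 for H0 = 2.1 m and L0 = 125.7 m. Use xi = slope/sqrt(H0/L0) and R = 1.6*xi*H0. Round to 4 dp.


xi = slope / sqrt(H0/L0)
H0/L0 = 2.1/125.7 = 0.016706
sqrt(0.016706) = 0.129253
xi = 0.211 / 0.129253 = 1.632452
R = 1.6 * xi * H0 = 1.6 * 1.632452 * 2.1
R = 5.4850 m

5.4850


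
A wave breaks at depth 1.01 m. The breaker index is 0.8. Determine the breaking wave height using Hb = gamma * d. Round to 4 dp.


Hb = gamma * d
Hb = 0.8 * 1.01
Hb = 0.8080 m

0.8080


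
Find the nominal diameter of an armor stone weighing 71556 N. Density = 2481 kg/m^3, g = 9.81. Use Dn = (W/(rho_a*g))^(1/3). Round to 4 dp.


V = W / (rho_a * g)
V = 71556 / (2481 * 9.81)
V = 71556 / 24338.61
V = 2.940020 m^3
Dn = V^(1/3) = 2.940020^(1/3)
Dn = 1.4326 m

1.4326


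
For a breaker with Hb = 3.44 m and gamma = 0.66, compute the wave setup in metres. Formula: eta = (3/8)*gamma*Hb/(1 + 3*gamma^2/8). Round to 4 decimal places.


eta = (3/8) * gamma * Hb / (1 + 3*gamma^2/8)
Numerator = (3/8) * 0.66 * 3.44 = 0.851400
Denominator = 1 + 3*0.66^2/8 = 1 + 0.163350 = 1.163350
eta = 0.851400 / 1.163350
eta = 0.7319 m

0.7319


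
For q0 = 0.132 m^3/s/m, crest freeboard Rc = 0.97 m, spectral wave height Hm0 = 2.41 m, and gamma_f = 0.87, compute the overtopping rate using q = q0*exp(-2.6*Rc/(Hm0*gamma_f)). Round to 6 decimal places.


q = q0 * exp(-2.6 * Rc / (Hm0 * gamma_f))
Exponent = -2.6 * 0.97 / (2.41 * 0.87)
= -2.6 * 0.97 / 2.0967
= -1.202843
exp(-1.202843) = 0.300339
q = 0.132 * 0.300339
q = 0.039645 m^3/s/m

0.039645


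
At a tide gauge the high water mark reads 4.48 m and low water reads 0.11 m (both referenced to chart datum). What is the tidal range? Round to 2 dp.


Tidal range = High water - Low water
Tidal range = 4.48 - (0.11)
Tidal range = 4.37 m

4.37


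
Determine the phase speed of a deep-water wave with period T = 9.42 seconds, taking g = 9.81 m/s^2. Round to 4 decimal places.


We use the deep-water celerity formula:
C = g * T / (2 * pi)
C = 9.81 * 9.42 / (2 * 3.14159...)
C = 92.410200 / 6.283185
C = 14.7075 m/s

14.7075


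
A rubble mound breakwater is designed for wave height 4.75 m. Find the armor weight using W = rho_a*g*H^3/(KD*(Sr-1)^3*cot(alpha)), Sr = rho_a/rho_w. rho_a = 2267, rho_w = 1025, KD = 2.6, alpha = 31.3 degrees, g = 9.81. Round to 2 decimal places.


Sr = rho_a / rho_w = 2267 / 1025 = 2.211707
(Sr - 1) = 1.211707
(Sr - 1)^3 = 1.779071
cot(31.3) = 1 / tan(31.3) = 1 / 0.608010 = 1.644711
Numerator = 2267 * 9.81 * 4.75^3 = 2383424.2645
Denominator = 2.6 * 1.779071 * 1.644711 = 7.607749
W = 2383424.2645 / 7.607749
W = 313289.04 N

313289.04


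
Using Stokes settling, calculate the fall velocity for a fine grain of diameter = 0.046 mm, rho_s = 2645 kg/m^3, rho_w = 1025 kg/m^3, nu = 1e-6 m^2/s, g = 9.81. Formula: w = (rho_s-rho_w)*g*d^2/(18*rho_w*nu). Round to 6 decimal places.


w = (rho_s - rho_w) * g * d^2 / (18 * rho_w * nu)
d = 0.046 mm = 0.000046 m
rho_s - rho_w = 2645 - 1025 = 1620
Numerator = 1620 * 9.81 * (0.000046)^2 = 0.000033627895
Denominator = 18 * 1025 * 1e-6 = 0.018450
w = 0.001823 m/s

0.001823


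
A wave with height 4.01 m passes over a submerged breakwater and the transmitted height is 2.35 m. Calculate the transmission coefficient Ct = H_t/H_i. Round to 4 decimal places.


Ct = H_t / H_i
Ct = 2.35 / 4.01
Ct = 0.5860

0.5860


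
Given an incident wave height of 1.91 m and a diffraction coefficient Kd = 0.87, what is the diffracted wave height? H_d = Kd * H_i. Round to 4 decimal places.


H_d = Kd * H_i
H_d = 0.87 * 1.91
H_d = 1.6617 m

1.6617


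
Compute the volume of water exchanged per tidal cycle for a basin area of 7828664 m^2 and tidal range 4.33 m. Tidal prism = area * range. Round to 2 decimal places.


Tidal prism = Area * Tidal range
P = 7828664 * 4.33
P = 33898115.12 m^3

33898115.12


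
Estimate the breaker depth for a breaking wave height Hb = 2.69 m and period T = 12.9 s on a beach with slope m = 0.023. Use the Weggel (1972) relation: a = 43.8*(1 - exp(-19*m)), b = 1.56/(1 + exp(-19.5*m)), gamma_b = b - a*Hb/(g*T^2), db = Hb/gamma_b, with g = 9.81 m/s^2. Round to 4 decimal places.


a = 43.8 * (1 - exp(-19 * m))
exp(-19 * 0.023) = exp(-0.4370) = 0.645971
a = 43.8 * (1 - 0.645971) = 15.506451
b = 1.56 / (1 + exp(-19.5 * m))
exp(-19.5 * 0.023) = exp(-0.4485) = 0.638585
b = 1.56 / (1 + 0.638585) = 0.952041
Hb / (g * T^2) = 2.69 / (9.81 * 12.9^2) = 2.69 / 1632.4821 = 0.00164780
gamma_b = b - a * Hb/(g*T^2) = 0.952041 - 15.506451 * 0.00164780 = 0.926489
db = Hb / gamma_b = 2.69 / 0.926489
db = 2.9034 m

2.9034


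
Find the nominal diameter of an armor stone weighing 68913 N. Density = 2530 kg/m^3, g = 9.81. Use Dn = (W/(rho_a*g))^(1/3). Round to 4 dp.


V = W / (rho_a * g)
V = 68913 / (2530 * 9.81)
V = 68913 / 24819.30
V = 2.776589 m^3
Dn = V^(1/3) = 2.776589^(1/3)
Dn = 1.4055 m

1.4055


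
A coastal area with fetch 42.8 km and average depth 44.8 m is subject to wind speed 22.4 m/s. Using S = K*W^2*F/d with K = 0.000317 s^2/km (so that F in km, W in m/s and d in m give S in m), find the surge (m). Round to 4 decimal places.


S = K * W^2 * F / d
W^2 = 22.4^2 = 501.76
S = 0.000317 * 501.76 * 42.8 / 44.8
Numerator = 0.000317 * 501.76 * 42.8 = 6.807679
S = 6.807679 / 44.8 = 0.1520 m

0.1520


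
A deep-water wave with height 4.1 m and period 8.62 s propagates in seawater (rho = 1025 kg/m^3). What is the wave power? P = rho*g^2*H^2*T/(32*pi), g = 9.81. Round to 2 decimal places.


P = rho * g^2 * H^2 * T / (32 * pi)
P = 1025 * 9.81^2 * 4.1^2 * 8.62 / (32 * pi)
P = 1025 * 96.2361 * 16.8100 * 8.62 / 100.53096
P = 142179.51 W/m

142179.51


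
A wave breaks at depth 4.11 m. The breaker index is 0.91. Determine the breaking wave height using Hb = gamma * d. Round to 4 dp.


Hb = gamma * d
Hb = 0.91 * 4.11
Hb = 3.7401 m

3.7401


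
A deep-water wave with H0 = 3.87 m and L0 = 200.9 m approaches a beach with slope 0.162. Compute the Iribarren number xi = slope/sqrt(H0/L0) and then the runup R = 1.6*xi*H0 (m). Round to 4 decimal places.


xi = slope / sqrt(H0/L0)
H0/L0 = 3.87/200.9 = 0.019263
sqrt(0.019263) = 0.138792
xi = 0.162 / 0.138792 = 1.167211
R = 1.6 * xi * H0 = 1.6 * 1.167211 * 3.87
R = 7.2274 m

7.2274


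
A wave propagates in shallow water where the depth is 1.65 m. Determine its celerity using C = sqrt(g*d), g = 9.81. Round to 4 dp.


Using the shallow-water approximation:
C = sqrt(g * d) = sqrt(9.81 * 1.65)
C = sqrt(16.1865)
C = 4.0232 m/s

4.0232


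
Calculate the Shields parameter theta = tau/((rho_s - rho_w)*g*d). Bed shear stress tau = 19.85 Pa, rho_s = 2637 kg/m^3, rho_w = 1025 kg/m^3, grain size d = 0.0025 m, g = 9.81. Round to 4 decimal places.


theta = tau / ((rho_s - rho_w) * g * d)
rho_s - rho_w = 2637 - 1025 = 1612
Denominator = 1612 * 9.81 * 0.0025 = 39.534300
theta = 19.85 / 39.534300
theta = 0.5021

0.5021


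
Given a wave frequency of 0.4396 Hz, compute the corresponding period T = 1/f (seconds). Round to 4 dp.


T = 1 / f
T = 1 / 0.4396
T = 2.2748 s

2.2748


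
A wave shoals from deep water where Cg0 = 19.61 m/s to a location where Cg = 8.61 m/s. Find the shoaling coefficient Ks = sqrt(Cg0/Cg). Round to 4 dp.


Ks = sqrt(Cg0 / Cg)
Ks = sqrt(19.61 / 8.61)
Ks = sqrt(2.2776)
Ks = 1.5092

1.5092


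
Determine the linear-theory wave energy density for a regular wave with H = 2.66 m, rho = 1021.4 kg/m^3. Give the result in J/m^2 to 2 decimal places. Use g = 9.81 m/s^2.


E = (1/8) * rho * g * H^2
E = (1/8) * 1021.4 * 9.81 * 2.66^2
E = 0.125 * 1021.4 * 9.81 * 7.0756
E = 8862.13 J/m^2

8862.13


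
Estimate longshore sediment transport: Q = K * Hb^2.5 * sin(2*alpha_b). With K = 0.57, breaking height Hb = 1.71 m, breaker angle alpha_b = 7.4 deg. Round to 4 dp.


Q = K * Hb^2.5 * sin(2 * alpha_b)
Hb^2.5 = 1.71^2.5 = 3.823757
sin(2 * 7.4) = sin(14.8) = 0.255446
Q = 0.57 * 3.823757 * 0.255446
Q = 0.5568 m^3/s

0.5568


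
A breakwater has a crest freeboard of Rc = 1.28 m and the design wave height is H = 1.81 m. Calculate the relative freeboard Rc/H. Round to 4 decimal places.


Relative freeboard = Rc / H
= 1.28 / 1.81
= 0.7072

0.7072


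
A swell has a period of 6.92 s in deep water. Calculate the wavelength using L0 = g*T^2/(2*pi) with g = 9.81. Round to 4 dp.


L0 = g * T^2 / (2 * pi)
L0 = 9.81 * 6.92^2 / (2 * pi)
L0 = 9.81 * 47.8864 / 6.28319
L0 = 469.7656 / 6.28319
L0 = 74.7655 m

74.7655


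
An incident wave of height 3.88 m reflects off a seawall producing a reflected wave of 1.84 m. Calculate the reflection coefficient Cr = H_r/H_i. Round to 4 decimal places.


Cr = H_r / H_i
Cr = 1.84 / 3.88
Cr = 0.4742

0.4742
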